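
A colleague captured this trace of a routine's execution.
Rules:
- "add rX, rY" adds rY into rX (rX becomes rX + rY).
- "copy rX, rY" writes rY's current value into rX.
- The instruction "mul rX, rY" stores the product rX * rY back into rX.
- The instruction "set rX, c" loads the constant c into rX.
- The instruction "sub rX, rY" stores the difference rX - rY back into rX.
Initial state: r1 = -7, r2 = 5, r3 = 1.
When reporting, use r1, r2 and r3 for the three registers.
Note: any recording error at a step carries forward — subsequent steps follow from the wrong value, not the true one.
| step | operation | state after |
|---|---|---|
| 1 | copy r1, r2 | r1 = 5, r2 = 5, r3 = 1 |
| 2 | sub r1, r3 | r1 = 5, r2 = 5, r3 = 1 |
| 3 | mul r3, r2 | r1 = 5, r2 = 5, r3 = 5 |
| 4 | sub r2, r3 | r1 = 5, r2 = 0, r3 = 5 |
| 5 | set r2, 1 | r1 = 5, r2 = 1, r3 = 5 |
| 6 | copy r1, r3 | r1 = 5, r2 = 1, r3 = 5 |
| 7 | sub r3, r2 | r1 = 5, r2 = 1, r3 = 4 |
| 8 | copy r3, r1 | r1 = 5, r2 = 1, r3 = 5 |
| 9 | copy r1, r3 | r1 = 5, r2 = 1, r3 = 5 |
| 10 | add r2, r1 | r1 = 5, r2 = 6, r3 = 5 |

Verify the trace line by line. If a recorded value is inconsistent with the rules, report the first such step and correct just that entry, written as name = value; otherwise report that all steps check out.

step 1: r1 = 5 -> consistent with the trace
step 2: r1 = 5 - 1 = 4 -> the trace has a different value
So the first discrepancy is step 2, where the right value is r1 = 4.

step 2, r1 = 4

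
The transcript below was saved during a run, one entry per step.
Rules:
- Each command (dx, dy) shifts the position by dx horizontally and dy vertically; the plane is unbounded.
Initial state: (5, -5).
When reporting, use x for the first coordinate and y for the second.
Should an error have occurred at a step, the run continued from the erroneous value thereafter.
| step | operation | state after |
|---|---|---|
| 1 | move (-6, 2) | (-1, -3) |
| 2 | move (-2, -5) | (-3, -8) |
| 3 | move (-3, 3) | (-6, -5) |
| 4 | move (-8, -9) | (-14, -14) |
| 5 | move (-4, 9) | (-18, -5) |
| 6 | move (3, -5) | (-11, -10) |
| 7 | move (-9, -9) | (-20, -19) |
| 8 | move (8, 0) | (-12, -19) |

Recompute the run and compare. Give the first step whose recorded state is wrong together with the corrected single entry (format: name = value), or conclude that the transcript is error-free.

step 6, x = -15

step 1: x = 5 + (-6) = -1, y = -5 + (2) = -3 -> confirmed correct
step 2: x = -1 + (-2) = -3, y = -3 + (-5) = -8 -> verified
step 3: x = -3 + (-3) = -6, y = -8 + (3) = -5 -> in agreement
step 4: x = -6 + (-8) = -14, y = -5 + (-9) = -14 -> consistent with the transcript
step 5: x = -14 + (-4) = -18, y = -14 + (9) = -5 -> agrees with the transcript
step 6: x = -18 + (3) = -15, y = -5 + (-5) = -10 -> the entry is off here
The audit stops at step 6: the recorded entry is wrong and should be x = -15.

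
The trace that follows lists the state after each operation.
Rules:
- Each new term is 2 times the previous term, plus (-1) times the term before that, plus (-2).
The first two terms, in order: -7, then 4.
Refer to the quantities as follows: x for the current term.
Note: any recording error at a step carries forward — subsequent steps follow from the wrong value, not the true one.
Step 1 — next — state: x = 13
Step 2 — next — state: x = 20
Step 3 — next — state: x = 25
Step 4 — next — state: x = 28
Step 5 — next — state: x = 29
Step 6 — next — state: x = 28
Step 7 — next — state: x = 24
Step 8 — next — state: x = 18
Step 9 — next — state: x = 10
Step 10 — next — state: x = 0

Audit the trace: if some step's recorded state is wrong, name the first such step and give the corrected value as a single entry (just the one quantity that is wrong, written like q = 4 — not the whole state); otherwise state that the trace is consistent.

step 1: x = 2*(4) + (-1)*(-7) + (-2) = 13 -> agrees with the trace
step 2: x = 2*(13) + (-1)*(4) + (-2) = 20 -> matches
step 3: x = 2*(20) + (-1)*(13) + (-2) = 25 -> matches
step 4: x = 2*(25) + (-1)*(20) + (-2) = 28 -> confirmed correct
step 5: x = 2*(28) + (-1)*(25) + (-2) = 29 -> matches
step 6: x = 2*(29) + (-1)*(28) + (-2) = 28 -> consistent with the trace
step 7: x = 2*(28) + (-1)*(29) + (-2) = 25 -> this is not what the trace shows
Step 7 is the first one off; corrected, x = 25.

step 7, x = 25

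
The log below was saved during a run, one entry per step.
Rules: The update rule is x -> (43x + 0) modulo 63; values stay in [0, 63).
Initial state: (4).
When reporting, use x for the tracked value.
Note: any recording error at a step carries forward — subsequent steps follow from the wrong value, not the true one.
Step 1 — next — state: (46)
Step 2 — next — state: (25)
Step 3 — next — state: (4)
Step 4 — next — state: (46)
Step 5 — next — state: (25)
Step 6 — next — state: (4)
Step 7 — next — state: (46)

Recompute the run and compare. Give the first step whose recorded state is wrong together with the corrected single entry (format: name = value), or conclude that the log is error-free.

no error

step 1: x = (43*4 + 0) mod 63 = 46 -> consistent with the log
step 2: x = (43*46 + 0) mod 63 = 25 -> confirmed correct
step 3: x = (43*25 + 0) mod 63 = 4 -> same as recorded
step 4: x = (43*4 + 0) mod 63 = 46 -> consistent with the log
step 5: x = (43*46 + 0) mod 63 = 25 -> in agreement
step 6: x = (43*25 + 0) mod 63 = 4 -> verified
step 7: x = (43*4 + 0) mod 63 = 46 -> agrees with the log
Every step is consistent.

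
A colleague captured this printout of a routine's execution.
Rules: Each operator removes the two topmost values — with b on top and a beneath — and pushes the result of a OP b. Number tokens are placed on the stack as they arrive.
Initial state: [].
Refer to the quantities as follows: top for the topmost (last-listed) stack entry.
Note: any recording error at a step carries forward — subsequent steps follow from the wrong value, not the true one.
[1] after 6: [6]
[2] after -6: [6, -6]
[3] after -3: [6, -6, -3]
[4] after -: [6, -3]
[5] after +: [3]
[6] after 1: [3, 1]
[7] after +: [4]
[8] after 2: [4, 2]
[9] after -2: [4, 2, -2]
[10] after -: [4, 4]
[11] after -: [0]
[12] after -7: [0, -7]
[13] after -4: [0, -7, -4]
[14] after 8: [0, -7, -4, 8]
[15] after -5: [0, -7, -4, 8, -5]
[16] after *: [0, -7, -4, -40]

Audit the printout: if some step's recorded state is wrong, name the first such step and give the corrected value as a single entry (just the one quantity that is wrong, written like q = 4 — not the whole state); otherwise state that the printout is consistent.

no error

step 1: push 6: top = 6 -> agrees with the printout
step 2: push -6: top = -6 -> exactly as logged
step 3: push -3: top = -3 -> checks out
step 4: -6 - -3 = -3 -> no discrepancy
step 5: 6 + -3 = 3 -> exactly as logged
step 6: push 1: top = 1 -> in agreement
step 7: 3 + 1 = 4 -> verified
step 8: push 2: top = 2 -> in agreement
step 9: push -2: top = -2 -> checks out
step 10: 2 - -2 = 4 -> exactly as logged
step 11: 4 - 4 = 0 -> no discrepancy
step 12: push -7: top = -7 -> exactly as logged
step 13: push -4: top = -4 -> consistent with the printout
step 14: push 8: top = 8 -> confirmed correct
step 15: push -5: top = -5 -> confirmed correct
step 16: 8 * -5 = -40 -> no discrepancy
The recomputation confirms every line.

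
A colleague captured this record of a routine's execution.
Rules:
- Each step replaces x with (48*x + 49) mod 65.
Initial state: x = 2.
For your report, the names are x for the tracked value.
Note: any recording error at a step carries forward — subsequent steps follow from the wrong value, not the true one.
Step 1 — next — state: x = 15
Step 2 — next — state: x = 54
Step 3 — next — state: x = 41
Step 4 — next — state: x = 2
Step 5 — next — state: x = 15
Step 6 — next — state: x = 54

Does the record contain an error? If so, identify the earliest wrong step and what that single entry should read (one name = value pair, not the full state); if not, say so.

no error

1. x = (48*2 + 49) mod 65 = 15 (consistent with the record)
2. x = (48*15 + 49) mod 65 = 54 (consistent with the record)
3. x = (48*54 + 49) mod 65 = 41 (in agreement)
4. x = (48*41 + 49) mod 65 = 2 (checks out)
5. x = (48*2 + 49) mod 65 = 15 (no discrepancy)
6. x = (48*15 + 49) mod 65 = 54 (consistent with the record)
The recomputation confirms every line.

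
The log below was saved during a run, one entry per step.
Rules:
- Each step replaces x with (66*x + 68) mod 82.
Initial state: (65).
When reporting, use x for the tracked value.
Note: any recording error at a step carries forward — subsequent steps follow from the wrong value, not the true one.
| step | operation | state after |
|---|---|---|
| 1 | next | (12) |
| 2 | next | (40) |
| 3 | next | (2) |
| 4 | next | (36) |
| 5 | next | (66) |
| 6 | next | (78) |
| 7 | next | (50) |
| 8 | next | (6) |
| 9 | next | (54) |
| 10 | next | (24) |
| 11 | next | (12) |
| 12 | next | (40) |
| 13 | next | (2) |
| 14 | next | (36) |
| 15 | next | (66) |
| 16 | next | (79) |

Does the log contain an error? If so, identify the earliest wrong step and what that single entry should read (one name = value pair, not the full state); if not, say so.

Recomputing the run from the initial state:
step 1: x = 12
step 2: x = 40
step 3: x = 2
step 4: x = 36
step 5: x = 66
step 6: x = 78
step 7: x = 50
step 8: x = 6
step 9: x = 54
step 10: x = 24
step 11: x = 12
step 12: x = 40
step 13: x = 2
step 14: x = 36
step 15: x = 66
step 16: x = 78
The first disagreement with the log is at step 16, where the value should be x = 78.

step 16, x = 78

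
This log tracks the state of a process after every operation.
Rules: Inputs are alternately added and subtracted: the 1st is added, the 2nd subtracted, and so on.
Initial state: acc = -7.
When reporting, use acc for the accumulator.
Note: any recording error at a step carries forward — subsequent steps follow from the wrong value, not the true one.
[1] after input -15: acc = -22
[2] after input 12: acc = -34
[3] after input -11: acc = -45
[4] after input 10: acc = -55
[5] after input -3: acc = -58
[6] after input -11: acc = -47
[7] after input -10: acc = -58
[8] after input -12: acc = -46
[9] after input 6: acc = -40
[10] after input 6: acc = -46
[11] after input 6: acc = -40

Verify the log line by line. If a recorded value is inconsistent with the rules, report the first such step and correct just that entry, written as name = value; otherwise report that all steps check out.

Recomputing the run from the initial state:
step 1: acc = -22
step 2: acc = -34
step 3: acc = -45
step 4: acc = -55
step 5: acc = -58
step 6: acc = -47
step 7: acc = -57
step 8: acc = -45
step 9: acc = -39
step 10: acc = -45
step 11: acc = -39
The first disagreement with the log is at step 7, where the value should be acc = -57.

step 7, acc = -57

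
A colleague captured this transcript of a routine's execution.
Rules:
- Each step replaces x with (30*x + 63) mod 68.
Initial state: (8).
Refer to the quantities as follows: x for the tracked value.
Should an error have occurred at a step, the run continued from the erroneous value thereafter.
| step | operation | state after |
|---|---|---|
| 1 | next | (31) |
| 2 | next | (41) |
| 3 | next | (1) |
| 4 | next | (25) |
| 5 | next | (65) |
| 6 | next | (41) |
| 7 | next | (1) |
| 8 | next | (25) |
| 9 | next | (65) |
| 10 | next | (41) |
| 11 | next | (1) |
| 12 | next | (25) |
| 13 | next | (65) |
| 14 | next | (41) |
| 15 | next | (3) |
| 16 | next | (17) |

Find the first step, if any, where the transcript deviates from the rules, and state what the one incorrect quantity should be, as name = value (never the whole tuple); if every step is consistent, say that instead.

step 15, x = 1

Step 1: x = (30*8 + 63) mod 68 = 31 — in agreement.
Step 2: x = (30*31 + 63) mod 68 = 41 — in agreement.
Step 3: x = (30*41 + 63) mod 68 = 1 — agrees with the transcript.
Step 4: x = (30*1 + 63) mod 68 = 25 — agrees with the transcript.
Step 5: x = (30*25 + 63) mod 68 = 65 — matches.
Step 6: x = (30*65 + 63) mod 68 = 41 — in agreement.
Step 7: x = (30*41 + 63) mod 68 = 1 — same as recorded.
Step 8: x = (30*1 + 63) mod 68 = 25 — in agreement.
Step 9: x = (30*25 + 63) mod 68 = 65 — confirmed correct.
Step 10: x = (30*65 + 63) mod 68 = 41 — matches.
Step 11: x = (30*41 + 63) mod 68 = 1 — verified.
Step 12: x = (30*1 + 63) mod 68 = 25 — exactly as logged.
Step 13: x = (30*25 + 63) mod 68 = 65 — checks out.
Step 14: x = (30*65 + 63) mod 68 = 41 — no discrepancy.
Step 15: x = (30*41 + 63) mod 68 = 1 — the entry is off here.
First incorrect step: 15; the correct value is x = 1.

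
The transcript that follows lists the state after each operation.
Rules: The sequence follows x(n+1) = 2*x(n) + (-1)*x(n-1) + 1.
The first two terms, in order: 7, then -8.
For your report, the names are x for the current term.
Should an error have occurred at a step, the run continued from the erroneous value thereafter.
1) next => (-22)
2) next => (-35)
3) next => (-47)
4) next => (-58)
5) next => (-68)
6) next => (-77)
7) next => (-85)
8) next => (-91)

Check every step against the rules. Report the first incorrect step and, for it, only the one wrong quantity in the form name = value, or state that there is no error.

step 8, x = -92

step 1: x = 2*(-8) + (-1)*(7) + (1) = -22 -> confirmed correct
step 2: x = 2*(-22) + (-1)*(-8) + (1) = -35 -> exactly as logged
step 3: x = 2*(-35) + (-1)*(-22) + (1) = -47 -> in agreement
step 4: x = 2*(-47) + (-1)*(-35) + (1) = -58 -> confirmed correct
step 5: x = 2*(-58) + (-1)*(-47) + (1) = -68 -> checks out
step 6: x = 2*(-68) + (-1)*(-58) + (1) = -77 -> exactly as logged
step 7: x = 2*(-77) + (-1)*(-68) + (1) = -85 -> consistent with the transcript
step 8: x = 2*(-85) + (-1)*(-77) + (1) = -92 -> the transcript disagrees here
The earliest wrong entry is at step 8: it should read x = -92.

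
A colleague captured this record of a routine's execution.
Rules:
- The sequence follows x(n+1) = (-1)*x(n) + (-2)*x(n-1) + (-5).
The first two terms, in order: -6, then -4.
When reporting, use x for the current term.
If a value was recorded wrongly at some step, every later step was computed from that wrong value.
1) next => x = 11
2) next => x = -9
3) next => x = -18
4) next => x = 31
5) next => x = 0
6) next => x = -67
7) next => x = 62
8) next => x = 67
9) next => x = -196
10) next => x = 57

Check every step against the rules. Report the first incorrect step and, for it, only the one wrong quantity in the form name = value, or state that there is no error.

Step 1: x = -1*(-4) + (-2)*(-6) + (-5) = 11 — verified.
Step 2: x = -1*(11) + (-2)*(-4) + (-5) = -8 — a discrepancy with the record.
First deviation found at step 2; the corrected entry is x = -8.

step 2, x = -8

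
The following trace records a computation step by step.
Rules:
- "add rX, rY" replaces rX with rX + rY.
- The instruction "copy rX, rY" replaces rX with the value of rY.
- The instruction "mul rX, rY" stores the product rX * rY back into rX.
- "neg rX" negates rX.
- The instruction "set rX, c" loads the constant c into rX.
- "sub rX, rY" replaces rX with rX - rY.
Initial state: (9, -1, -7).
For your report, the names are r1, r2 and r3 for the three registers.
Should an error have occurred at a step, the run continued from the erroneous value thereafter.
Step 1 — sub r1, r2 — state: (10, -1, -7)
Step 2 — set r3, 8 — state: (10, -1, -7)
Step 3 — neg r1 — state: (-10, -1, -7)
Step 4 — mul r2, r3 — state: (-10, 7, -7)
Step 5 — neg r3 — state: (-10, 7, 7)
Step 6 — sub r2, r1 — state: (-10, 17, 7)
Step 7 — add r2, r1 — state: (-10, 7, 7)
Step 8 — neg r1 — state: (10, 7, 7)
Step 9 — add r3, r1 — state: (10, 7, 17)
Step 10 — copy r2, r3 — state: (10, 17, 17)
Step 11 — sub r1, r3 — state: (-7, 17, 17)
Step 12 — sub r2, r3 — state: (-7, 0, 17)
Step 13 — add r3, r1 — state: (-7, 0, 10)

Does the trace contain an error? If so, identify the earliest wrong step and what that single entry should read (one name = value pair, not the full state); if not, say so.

step 2, r3 = 8

Recomputing the run from the initial state:
step 1: r1 = 10, r2 = -1, r3 = -7
step 2: r1 = 10, r2 = -1, r3 = 8
step 3: r1 = -10, r2 = -1, r3 = 8
step 4: r1 = -10, r2 = -8, r3 = 8
step 5: r1 = -10, r2 = -8, r3 = -8
step 6: r1 = -10, r2 = 2, r3 = -8
step 7: r1 = -10, r2 = -8, r3 = -8
step 8: r1 = 10, r2 = -8, r3 = -8
step 9: r1 = 10, r2 = -8, r3 = 2
step 10: r1 = 10, r2 = 2, r3 = 2
step 11: r1 = 8, r2 = 2, r3 = 2
step 12: r1 = 8, r2 = 0, r3 = 2
step 13: r1 = 8, r2 = 0, r3 = 10
The first disagreement with the trace is at step 2, where the value should be r3 = 8.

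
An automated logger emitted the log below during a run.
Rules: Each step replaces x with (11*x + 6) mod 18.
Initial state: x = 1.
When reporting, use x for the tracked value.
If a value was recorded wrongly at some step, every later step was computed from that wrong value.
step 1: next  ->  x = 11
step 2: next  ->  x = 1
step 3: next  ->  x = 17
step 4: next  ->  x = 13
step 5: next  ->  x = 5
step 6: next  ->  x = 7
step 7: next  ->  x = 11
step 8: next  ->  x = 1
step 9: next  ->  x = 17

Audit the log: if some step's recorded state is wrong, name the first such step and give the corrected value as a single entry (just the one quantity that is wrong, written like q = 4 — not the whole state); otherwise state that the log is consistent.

Recomputing the run from the initial state:
step 1: x = 17
step 2: x = 13
step 3: x = 5
step 4: x = 7
step 5: x = 11
step 6: x = 1
step 7: x = 17
step 8: x = 13
step 9: x = 5
The first disagreement with the log is at step 1, where the value should be x = 17.

step 1, x = 17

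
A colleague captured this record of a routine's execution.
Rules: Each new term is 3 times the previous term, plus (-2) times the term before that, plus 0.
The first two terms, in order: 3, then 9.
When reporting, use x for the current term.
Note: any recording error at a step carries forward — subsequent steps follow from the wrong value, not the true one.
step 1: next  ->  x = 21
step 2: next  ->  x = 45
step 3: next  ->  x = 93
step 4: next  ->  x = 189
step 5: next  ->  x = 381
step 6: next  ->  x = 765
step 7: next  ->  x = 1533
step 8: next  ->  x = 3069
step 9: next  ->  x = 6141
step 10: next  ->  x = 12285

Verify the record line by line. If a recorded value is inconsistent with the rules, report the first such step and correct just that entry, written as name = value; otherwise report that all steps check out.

Step 1: x = 3*(9) + (-2)*(3) + (0) = 21 — confirmed correct.
Step 2: x = 3*(21) + (-2)*(9) + (0) = 45 — no discrepancy.
Step 3: x = 3*(45) + (-2)*(21) + (0) = 93 — verified.
Step 4: x = 3*(93) + (-2)*(45) + (0) = 189 — agrees with the record.
Step 5: x = 3*(189) + (-2)*(93) + (0) = 381 — consistent with the record.
Step 6: x = 3*(381) + (-2)*(189) + (0) = 765 — checks out.
Step 7: x = 3*(765) + (-2)*(381) + (0) = 1533 — confirmed correct.
Step 8: x = 3*(1533) + (-2)*(765) + (0) = 3069 — in agreement.
Step 9: x = 3*(3069) + (-2)*(1533) + (0) = 6141 — verified.
Step 10: x = 3*(6141) + (-2)*(3069) + (0) = 12285 — same as recorded.
No step deviates from the rules.

no error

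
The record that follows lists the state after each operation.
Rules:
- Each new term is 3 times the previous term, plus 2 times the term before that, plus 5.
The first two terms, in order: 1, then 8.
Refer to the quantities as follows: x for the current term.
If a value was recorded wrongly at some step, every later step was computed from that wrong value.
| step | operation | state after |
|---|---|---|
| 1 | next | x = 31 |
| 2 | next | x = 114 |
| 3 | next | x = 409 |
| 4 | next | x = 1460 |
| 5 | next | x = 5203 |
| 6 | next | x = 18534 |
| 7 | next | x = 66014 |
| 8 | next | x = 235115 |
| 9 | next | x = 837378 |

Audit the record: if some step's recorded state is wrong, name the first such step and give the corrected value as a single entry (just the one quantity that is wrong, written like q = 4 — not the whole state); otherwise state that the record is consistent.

Recomputing the run from the initial state:
step 1: x = 31
step 2: x = 114
step 3: x = 409
step 4: x = 1460
step 5: x = 5203
step 6: x = 18534
step 7: x = 66013
step 8: x = 235112
step 9: x = 837367
The first disagreement with the record is at step 7, where the value should be x = 66013.

step 7, x = 66013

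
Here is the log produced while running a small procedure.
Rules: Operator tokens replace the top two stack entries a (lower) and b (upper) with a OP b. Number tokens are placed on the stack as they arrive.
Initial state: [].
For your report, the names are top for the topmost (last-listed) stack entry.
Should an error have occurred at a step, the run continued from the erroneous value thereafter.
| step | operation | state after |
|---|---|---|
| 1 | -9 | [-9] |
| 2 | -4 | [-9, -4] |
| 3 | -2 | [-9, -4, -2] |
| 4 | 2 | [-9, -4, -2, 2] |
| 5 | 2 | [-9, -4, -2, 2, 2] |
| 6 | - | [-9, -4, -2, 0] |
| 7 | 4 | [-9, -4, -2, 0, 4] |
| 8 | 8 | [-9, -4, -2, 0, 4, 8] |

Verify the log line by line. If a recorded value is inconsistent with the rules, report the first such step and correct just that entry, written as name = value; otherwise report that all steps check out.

Step 1: push -9: top = -9 — verified.
Step 2: push -4: top = -4 — consistent with the log.
Step 3: push -2: top = -2 — no discrepancy.
Step 4: push 2: top = 2 — matches.
Step 5: push 2: top = 2 — confirmed correct.
Step 6: 2 - 2 = 0 — confirmed correct.
Step 7: push 4: top = 4 — exactly as logged.
Step 8: push 8: top = 8 — matches.
Each recorded entry agrees with the recomputation.

no error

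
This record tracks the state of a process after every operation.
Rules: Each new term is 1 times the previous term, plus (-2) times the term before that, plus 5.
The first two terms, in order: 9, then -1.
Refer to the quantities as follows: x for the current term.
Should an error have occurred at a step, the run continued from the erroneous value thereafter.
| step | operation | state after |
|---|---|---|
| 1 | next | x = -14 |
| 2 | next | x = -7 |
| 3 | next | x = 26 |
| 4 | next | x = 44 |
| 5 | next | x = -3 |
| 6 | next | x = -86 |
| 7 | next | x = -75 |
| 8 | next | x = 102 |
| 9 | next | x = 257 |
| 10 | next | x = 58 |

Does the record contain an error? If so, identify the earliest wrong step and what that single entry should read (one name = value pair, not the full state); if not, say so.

Step 1: x = 1*(-1) + (-2)*(9) + (5) = -14 — confirmed correct.
Step 2: x = 1*(-14) + (-2)*(-1) + (5) = -7 — matches.
Step 3: x = 1*(-7) + (-2)*(-14) + (5) = 26 — no discrepancy.
Step 4: x = 1*(26) + (-2)*(-7) + (5) = 45 — the recorded entry deviates here.
First deviation found at step 4; the corrected entry is x = 45.

step 4, x = 45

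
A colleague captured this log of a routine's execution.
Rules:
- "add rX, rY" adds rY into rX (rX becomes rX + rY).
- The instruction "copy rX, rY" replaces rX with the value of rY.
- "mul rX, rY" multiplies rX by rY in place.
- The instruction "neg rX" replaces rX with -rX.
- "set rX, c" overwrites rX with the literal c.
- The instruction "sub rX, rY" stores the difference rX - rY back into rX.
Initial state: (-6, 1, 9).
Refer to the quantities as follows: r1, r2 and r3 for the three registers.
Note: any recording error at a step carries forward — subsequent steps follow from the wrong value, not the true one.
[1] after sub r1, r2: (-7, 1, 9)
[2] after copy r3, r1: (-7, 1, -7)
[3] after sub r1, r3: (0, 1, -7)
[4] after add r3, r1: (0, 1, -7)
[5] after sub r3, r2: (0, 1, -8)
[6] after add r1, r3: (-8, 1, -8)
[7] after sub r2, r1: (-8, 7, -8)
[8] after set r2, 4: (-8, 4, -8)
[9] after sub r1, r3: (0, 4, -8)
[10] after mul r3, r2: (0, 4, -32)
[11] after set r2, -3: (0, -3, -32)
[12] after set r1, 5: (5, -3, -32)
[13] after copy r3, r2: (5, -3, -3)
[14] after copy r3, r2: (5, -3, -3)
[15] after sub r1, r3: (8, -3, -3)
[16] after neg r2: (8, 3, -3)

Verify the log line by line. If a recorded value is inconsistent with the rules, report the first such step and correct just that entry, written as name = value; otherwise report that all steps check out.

1. r1 = -6 - 1 = -7 (agrees with the log)
2. r3 = -7 (consistent with the log)
3. r1 = -7 - -7 = 0 (confirmed correct)
4. r3 = -7 + 0 = -7 (verified)
5. r3 = -7 - 1 = -8 (verified)
6. r1 = 0 + -8 = -8 (no discrepancy)
7. r2 = 1 - -8 = 9 (the entry is off here)
The audit stops at step 7: the recorded entry is wrong and should be r2 = 9.

step 7, r2 = 9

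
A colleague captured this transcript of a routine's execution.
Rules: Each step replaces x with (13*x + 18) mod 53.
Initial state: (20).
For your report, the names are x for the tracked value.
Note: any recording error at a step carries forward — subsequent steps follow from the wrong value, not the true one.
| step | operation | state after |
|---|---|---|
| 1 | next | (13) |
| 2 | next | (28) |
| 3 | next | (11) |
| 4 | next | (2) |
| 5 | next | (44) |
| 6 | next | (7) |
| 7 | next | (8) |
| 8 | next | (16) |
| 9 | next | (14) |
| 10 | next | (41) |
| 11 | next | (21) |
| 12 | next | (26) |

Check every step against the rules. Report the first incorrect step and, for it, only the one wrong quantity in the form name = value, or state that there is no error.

Step 1: x = (13*20 + 18) mod 53 = 13 — verified.
Step 2: x = (13*13 + 18) mod 53 = 28 — matches.
Step 3: x = (13*28 + 18) mod 53 = 11 — checks out.
Step 4: x = (13*11 + 18) mod 53 = 2 — in agreement.
Step 5: x = (13*2 + 18) mod 53 = 44 — in agreement.
Step 6: x = (13*44 + 18) mod 53 = 7 — verified.
Step 7: x = (13*7 + 18) mod 53 = 3 — this is not what the transcript shows.
First deviation found at step 7; the corrected entry is x = 3.

step 7, x = 3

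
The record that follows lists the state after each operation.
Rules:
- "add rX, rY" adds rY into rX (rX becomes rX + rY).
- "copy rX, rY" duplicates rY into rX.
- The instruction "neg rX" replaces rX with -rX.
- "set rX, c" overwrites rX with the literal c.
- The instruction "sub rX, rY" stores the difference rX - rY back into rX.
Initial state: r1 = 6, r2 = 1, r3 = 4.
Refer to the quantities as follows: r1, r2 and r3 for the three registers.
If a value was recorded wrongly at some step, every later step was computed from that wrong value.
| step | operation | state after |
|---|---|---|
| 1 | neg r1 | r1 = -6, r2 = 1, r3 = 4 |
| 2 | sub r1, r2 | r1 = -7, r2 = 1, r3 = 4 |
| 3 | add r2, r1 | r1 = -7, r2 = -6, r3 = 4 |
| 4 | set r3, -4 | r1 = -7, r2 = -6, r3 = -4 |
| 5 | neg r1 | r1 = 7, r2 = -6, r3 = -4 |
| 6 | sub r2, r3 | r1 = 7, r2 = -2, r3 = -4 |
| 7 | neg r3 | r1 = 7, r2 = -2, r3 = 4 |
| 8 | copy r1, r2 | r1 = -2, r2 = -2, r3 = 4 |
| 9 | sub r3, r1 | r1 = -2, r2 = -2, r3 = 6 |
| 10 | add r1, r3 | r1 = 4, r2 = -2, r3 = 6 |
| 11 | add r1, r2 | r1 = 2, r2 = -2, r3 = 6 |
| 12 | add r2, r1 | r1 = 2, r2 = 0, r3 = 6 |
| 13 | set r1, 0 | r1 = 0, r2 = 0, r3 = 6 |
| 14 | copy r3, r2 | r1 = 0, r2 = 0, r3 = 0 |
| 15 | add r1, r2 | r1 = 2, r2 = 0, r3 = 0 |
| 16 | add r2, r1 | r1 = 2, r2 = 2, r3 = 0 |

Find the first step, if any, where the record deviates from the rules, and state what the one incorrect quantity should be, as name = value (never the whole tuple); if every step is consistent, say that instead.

step 1: r1 = -(6) = -6 -> no discrepancy
step 2: r1 = -6 - 1 = -7 -> no discrepancy
step 3: r2 = 1 + -7 = -6 -> no discrepancy
step 4: r3 = -4 -> confirmed correct
step 5: r1 = -(-7) = 7 -> consistent with the record
step 6: r2 = -6 - -4 = -2 -> in agreement
step 7: r3 = -(-4) = 4 -> consistent with the record
step 8: r1 = -2 -> confirmed correct
step 9: r3 = 4 - -2 = 6 -> confirmed correct
step 10: r1 = -2 + 6 = 4 -> in agreement
step 11: r1 = 4 + -2 = 2 -> in agreement
step 12: r2 = -2 + 2 = 0 -> matches
step 13: r1 = 0 -> checks out
step 14: r3 = 0 -> exactly as logged
step 15: r1 = 0 + 0 = 0 -> the record has a different value
Conclusion: step 15 carries the first error; the entry should be r1 = 0.

step 15, r1 = 0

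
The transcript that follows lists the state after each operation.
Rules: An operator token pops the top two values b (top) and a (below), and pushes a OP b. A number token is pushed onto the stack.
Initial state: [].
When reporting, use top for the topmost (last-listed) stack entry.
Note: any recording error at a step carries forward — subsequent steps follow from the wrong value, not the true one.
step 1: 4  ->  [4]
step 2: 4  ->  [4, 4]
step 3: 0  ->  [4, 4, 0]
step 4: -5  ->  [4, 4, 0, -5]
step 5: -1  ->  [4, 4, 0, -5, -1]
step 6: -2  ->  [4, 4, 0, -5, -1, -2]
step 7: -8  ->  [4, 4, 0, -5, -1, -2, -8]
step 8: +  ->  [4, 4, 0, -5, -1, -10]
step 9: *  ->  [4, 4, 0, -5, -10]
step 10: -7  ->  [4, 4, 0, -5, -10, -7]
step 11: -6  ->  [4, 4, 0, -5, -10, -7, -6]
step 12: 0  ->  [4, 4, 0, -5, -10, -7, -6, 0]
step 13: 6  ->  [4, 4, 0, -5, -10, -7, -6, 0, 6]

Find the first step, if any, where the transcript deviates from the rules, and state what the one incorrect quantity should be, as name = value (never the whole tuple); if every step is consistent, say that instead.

step 9, top = 10

step 1: push 4: top = 4 -> checks out
step 2: push 4: top = 4 -> in agreement
step 3: push 0: top = 0 -> consistent with the transcript
step 4: push -5: top = -5 -> checks out
step 5: push -1: top = -1 -> same as recorded
step 6: push -2: top = -2 -> agrees with the transcript
step 7: push -8: top = -8 -> no discrepancy
step 8: -2 + -8 = -10 -> in agreement
step 9: -1 * -10 = 10 -> first mismatch against the transcript
The earliest wrong entry is at step 9: it should read top = 10.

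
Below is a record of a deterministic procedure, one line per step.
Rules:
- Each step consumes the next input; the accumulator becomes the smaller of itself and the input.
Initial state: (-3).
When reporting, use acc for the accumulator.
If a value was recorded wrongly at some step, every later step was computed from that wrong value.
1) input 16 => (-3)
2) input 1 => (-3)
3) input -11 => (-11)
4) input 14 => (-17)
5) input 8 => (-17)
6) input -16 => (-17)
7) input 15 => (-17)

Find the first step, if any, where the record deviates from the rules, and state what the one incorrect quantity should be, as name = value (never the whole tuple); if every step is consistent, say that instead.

step 1: acc = min(-3, 16) = -3 -> matches
step 2: acc = min(-3, 1) = -3 -> in agreement
step 3: acc = min(-3, -11) = -11 -> exactly as logged
step 4: acc = min(-11, 14) = -11 -> the recorded entry deviates here
First deviation found at step 4; the corrected entry is acc = -11.

step 4, acc = -11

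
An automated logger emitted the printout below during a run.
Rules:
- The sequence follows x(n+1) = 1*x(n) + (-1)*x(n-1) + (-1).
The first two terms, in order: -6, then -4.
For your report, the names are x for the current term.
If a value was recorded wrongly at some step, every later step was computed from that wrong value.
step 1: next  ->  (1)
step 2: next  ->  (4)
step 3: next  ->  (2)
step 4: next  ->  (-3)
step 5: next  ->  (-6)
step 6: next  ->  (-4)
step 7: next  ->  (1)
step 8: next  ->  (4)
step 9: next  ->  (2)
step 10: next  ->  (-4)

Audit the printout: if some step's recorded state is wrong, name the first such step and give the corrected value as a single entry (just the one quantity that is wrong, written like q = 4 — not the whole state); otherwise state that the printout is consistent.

Recomputing the run from the initial state:
step 1: x = 1
step 2: x = 4
step 3: x = 2
step 4: x = -3
step 5: x = -6
step 6: x = -4
step 7: x = 1
step 8: x = 4
step 9: x = 2
step 10: x = -3
The first disagreement with the printout is at step 10, where the value should be x = -3.

step 10, x = -3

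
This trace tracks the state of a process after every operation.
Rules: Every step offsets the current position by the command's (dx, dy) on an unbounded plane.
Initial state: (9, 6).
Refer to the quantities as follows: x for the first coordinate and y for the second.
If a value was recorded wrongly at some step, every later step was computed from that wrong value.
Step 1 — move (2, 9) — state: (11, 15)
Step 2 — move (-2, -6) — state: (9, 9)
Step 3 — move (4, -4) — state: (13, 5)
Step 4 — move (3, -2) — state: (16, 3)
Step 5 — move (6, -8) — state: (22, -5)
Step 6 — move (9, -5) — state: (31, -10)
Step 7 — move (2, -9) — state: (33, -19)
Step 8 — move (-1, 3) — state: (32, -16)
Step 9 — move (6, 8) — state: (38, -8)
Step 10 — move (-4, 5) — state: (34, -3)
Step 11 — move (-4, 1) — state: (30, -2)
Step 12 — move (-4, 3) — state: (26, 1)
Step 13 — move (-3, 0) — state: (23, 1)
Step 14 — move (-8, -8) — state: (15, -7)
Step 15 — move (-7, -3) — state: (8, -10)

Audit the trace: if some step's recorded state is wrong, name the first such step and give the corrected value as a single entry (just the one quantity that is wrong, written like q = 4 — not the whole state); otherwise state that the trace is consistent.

no error

1. x = 9 + (2) = 11, y = 6 + (9) = 15 (matches)
2. x = 11 + (-2) = 9, y = 15 + (-6) = 9 (matches)
3. x = 9 + (4) = 13, y = 9 + (-4) = 5 (in agreement)
4. x = 13 + (3) = 16, y = 5 + (-2) = 3 (exactly as logged)
5. x = 16 + (6) = 22, y = 3 + (-8) = -5 (in agreement)
6. x = 22 + (9) = 31, y = -5 + (-5) = -10 (matches)
7. x = 31 + (2) = 33, y = -10 + (-9) = -19 (confirmed correct)
8. x = 33 + (-1) = 32, y = -19 + (3) = -16 (no discrepancy)
9. x = 32 + (6) = 38, y = -16 + (8) = -8 (same as recorded)
10. x = 38 + (-4) = 34, y = -8 + (5) = -3 (same as recorded)
11. x = 34 + (-4) = 30, y = -3 + (1) = -2 (checks out)
12. x = 30 + (-4) = 26, y = -2 + (3) = 1 (confirmed correct)
13. x = 26 + (-3) = 23, y = 1 + (0) = 1 (same as recorded)
14. x = 23 + (-8) = 15, y = 1 + (-8) = -7 (matches)
15. x = 15 + (-7) = 8, y = -7 + (-3) = -10 (same as recorded)
The whole run recomputes cleanly — no discrepancies.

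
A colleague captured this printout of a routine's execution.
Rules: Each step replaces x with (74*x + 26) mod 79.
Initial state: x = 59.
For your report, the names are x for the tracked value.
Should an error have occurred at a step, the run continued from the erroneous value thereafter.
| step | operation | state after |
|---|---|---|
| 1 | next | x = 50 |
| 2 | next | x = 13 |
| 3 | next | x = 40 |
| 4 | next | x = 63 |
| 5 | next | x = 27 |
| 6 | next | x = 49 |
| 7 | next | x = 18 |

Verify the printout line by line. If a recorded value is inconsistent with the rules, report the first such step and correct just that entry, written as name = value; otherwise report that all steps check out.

1. x = (74*59 + 26) mod 79 = 47 (not what was recorded)
That makes step 1 the first incorrect line — x = 47 is what it should show.

step 1, x = 47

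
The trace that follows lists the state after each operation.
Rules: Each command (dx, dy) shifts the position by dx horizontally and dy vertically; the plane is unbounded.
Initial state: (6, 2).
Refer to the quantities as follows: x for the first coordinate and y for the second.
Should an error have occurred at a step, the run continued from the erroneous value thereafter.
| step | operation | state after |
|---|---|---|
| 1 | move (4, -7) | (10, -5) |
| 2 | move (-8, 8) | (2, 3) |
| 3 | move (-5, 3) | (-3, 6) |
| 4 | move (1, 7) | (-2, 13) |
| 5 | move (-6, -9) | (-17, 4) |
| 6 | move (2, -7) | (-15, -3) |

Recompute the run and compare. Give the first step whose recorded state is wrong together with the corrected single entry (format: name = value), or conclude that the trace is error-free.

step 5, x = -8

Recomputing the run from the initial state:
step 1: x = 10, y = -5
step 2: x = 2, y = 3
step 3: x = -3, y = 6
step 4: x = -2, y = 13
step 5: x = -8, y = 4
step 6: x = -6, y = -3
The first disagreement with the trace is at step 5, where the value should be x = -8.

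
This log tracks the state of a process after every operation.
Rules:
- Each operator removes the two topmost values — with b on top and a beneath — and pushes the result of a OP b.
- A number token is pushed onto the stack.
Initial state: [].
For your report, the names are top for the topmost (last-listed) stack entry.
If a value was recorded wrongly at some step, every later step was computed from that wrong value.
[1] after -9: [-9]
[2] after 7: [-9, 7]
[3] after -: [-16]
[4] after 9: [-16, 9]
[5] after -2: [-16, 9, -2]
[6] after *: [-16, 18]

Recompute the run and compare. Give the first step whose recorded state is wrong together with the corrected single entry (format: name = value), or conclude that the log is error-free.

step 6, top = -18

Recomputing the run from the initial state:
step 1: [-9]
step 2: [-9, 7]
step 3: [-16]
step 4: [-16, 9]
step 5: [-16, 9, -2]
step 6: [-16, -18]
The first disagreement with the log is at step 6, where the value should be top = -18.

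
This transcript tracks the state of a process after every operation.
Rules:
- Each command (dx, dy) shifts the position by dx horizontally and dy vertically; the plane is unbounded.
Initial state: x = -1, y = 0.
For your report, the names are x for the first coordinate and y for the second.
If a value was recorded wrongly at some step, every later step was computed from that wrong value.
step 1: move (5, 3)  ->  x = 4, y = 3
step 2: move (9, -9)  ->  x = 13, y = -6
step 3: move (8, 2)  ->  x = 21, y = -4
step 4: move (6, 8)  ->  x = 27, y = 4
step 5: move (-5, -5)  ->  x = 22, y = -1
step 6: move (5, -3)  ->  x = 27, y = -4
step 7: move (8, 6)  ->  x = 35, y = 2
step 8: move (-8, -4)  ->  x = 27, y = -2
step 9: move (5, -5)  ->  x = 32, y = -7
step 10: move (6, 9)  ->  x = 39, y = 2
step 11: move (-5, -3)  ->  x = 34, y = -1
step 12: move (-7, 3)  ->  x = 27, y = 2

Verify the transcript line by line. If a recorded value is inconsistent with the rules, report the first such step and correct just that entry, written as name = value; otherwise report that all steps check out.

step 10, x = 38

Step 1: x = -1 + (5) = 4, y = 0 + (3) = 3 — agrees with the transcript.
Step 2: x = 4 + (9) = 13, y = 3 + (-9) = -6 — confirmed correct.
Step 3: x = 13 + (8) = 21, y = -6 + (2) = -4 — no discrepancy.
Step 4: x = 21 + (6) = 27, y = -4 + (8) = 4 — exactly as logged.
Step 5: x = 27 + (-5) = 22, y = 4 + (-5) = -1 — confirmed correct.
Step 6: x = 22 + (5) = 27, y = -1 + (-3) = -4 — checks out.
Step 7: x = 27 + (8) = 35, y = -4 + (6) = 2 — confirmed correct.
Step 8: x = 35 + (-8) = 27, y = 2 + (-4) = -2 — confirmed correct.
Step 9: x = 27 + (5) = 32, y = -2 + (-5) = -7 — verified.
Step 10: x = 32 + (6) = 38, y = -7 + (9) = 2 — first mismatch against the transcript.
Conclusion: step 10 carries the first error; the entry should be x = 38.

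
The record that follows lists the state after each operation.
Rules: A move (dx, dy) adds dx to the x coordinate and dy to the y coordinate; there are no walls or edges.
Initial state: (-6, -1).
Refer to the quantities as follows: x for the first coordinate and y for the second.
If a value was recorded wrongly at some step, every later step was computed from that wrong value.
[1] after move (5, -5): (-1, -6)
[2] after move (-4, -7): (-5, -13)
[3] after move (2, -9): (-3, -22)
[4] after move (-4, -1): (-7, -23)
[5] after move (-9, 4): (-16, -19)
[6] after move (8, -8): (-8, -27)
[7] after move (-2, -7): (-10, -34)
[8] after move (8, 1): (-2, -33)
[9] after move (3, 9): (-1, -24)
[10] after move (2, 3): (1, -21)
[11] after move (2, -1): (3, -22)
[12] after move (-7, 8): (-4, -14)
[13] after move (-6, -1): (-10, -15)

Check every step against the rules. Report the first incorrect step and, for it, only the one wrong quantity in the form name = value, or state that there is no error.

step 9, x = 1

Recomputing the run from the initial state:
step 1: x = -1, y = -6
step 2: x = -5, y = -13
step 3: x = -3, y = -22
step 4: x = -7, y = -23
step 5: x = -16, y = -19
step 6: x = -8, y = -27
step 7: x = -10, y = -34
step 8: x = -2, y = -33
step 9: x = 1, y = -24
step 10: x = 3, y = -21
step 11: x = 5, y = -22
step 12: x = -2, y = -14
step 13: x = -8, y = -15
The first disagreement with the record is at step 9, where the value should be x = 1.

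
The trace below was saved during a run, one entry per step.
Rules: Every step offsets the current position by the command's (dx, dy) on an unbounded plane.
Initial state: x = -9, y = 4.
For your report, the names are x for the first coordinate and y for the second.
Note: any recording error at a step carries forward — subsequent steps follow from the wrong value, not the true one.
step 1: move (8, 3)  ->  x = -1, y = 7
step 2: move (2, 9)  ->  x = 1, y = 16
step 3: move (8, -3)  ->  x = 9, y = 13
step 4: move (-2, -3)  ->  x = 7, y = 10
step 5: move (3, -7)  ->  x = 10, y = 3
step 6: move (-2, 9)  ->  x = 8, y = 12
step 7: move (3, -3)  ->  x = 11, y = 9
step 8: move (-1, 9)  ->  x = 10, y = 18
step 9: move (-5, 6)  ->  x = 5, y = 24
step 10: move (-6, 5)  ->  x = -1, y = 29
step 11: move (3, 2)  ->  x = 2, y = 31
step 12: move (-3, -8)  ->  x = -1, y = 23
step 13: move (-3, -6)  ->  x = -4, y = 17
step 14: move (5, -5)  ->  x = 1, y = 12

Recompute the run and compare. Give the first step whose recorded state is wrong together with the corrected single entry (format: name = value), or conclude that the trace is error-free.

no error

1. x = -9 + (8) = -1, y = 4 + (3) = 7 (agrees with the trace)
2. x = -1 + (2) = 1, y = 7 + (9) = 16 (exactly as logged)
3. x = 1 + (8) = 9, y = 16 + (-3) = 13 (confirmed correct)
4. x = 9 + (-2) = 7, y = 13 + (-3) = 10 (consistent with the trace)
5. x = 7 + (3) = 10, y = 10 + (-7) = 3 (in agreement)
6. x = 10 + (-2) = 8, y = 3 + (9) = 12 (confirmed correct)
7. x = 8 + (3) = 11, y = 12 + (-3) = 9 (checks out)
8. x = 11 + (-1) = 10, y = 9 + (9) = 18 (confirmed correct)
9. x = 10 + (-5) = 5, y = 18 + (6) = 24 (agrees with the trace)
10. x = 5 + (-6) = -1, y = 24 + (5) = 29 (verified)
11. x = -1 + (3) = 2, y = 29 + (2) = 31 (matches)
12. x = 2 + (-3) = -1, y = 31 + (-8) = 23 (verified)
13. x = -1 + (-3) = -4, y = 23 + (-6) = 17 (verified)
14. x = -4 + (5) = 1, y = 17 + (-5) = 12 (same as recorded)
Nothing is out of place; the run is error-free.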